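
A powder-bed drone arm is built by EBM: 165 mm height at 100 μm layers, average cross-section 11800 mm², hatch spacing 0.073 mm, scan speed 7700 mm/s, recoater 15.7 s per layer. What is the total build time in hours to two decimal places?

16.82 hours

Layers = ⌈165/0.1⌉ = 1650.
Per-layer scan distance: 11800 / 0.073 → 161643.8 mm.
Beam time per layer: 161643.8 / 7700 → 20.9927 s.
Time per layer: 20.9927 + 15.7 → 36.6927 s.
Total: 1650 × 36.6927 s = 60542.955 s → 16.82 hours.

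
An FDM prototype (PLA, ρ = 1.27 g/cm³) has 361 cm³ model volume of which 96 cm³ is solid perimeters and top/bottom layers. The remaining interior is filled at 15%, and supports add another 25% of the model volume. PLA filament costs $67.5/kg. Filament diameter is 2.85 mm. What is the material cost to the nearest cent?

Interior volume = 361 − 96 = 265 cm³.
Infill volume = 0.15 × 265 = 39.75 cm³.
Support = 0.25 × 361, so 90.25 cm³.
Total printed volume = 96 + 39.75 + 90.25, so 226 cm³.
Mass = 226 × 1.27, so 287.02 g.
Cost = 287.02 g / 1000 × $67.5/kg = $19.37.

$19.37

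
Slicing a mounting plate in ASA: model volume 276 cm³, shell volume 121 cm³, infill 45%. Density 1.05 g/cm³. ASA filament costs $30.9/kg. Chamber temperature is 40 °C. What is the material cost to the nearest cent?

Volume inside the shell = 276 − 121 = 155 cm³.
Deposited infill: 0.45 × 155 → 69.75 cm³.
Total printed volume = 121 + 69.75 = 190.75 cm³.
Mass = 190.75 × 1.05, so 200.2875 g.
At $30.9/kg: 200.2875/1000 × 30.9 = $6.19.

$6.19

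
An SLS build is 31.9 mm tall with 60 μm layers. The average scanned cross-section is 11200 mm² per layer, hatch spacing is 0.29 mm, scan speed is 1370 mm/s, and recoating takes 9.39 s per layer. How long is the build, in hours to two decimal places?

5.55 hours

Layers = ⌈31.9/0.06⌉ = 532.
Scan path per layer: 11200 / 0.29 → 38620.7 mm.
Per-layer scan time = 38620.7 / 1370, so 28.1903 s.
Layer cycle: 28.1903 + 9.39 → 37.5803 s.
Build time = 532 × 37.5803 = 19992.7196 s = 5.55 hours.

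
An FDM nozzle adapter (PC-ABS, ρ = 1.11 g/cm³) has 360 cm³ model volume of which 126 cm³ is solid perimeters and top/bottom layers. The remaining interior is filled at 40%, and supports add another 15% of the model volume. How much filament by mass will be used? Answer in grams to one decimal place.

303.7 g

Infill region = 360 − 126 = 234 cm³.
Infill volume: 0.40 × 234 → 93.6 cm³.
Support = 0.15 × 360 = 54 cm³.
Total extruded = 126 + 93.6 + 54 = 273.6 cm³.
Mass = 273.6 × 1.11 = 303.696 g.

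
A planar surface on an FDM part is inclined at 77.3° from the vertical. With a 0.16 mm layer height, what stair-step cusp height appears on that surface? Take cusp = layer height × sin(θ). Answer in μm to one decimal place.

156.1 μm

sin(77.3°) = 0.9755, so cusp = 0.16 × 0.9755 = 0.15608 mm → 156.1 μm.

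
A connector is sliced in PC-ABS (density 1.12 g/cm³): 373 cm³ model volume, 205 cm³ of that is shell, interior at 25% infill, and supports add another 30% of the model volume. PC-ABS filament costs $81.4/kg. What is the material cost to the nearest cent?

Interior volume = 373 − 205, so 168 cm³.
Infill deposited = 0.25 × 168, so 42 cm³.
Support = 0.30 × 373, so 111.9 cm³.
Total printed volume: 205 + 42 + 111.9 → 358.9 cm³.
Mass: 358.9 × 1.12 → 401.968 g.
At $81.4/kg: 401.968/1000 × 81.4 = $32.72.

$32.72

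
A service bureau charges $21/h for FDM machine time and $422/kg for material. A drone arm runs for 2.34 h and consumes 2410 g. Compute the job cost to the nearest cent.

Machine cost = 21 × 2.34 = $49.14.
Material charge = 422 × 2410/1000 = $1017.02.
Total = 49.14 + 1017.02 = $1066.16.

$1066.16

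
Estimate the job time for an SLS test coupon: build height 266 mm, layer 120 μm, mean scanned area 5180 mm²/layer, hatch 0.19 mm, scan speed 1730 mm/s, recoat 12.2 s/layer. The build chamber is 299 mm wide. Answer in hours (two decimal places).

Layers = ⌈266/0.12⌉ = 2217.
Hatch length per layer: 5180 / 0.19 → 27263.2 mm.
Scan time per layer: 27263.2 / 1730 → 15.7591 s.
Per-layer time: 15.7591 + 12.2 → 27.9591 s.
Build time = 2217 × 27.9591 = 61985.3247 s = 17.22 hours.

17.22 hours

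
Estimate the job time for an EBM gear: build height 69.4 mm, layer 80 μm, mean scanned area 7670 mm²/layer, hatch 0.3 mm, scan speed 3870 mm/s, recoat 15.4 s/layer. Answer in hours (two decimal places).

5.31 hours

Layer count = ceil(69.4 / 0.08) = 868.
Hatch length per layer = 7670 / 0.3, so 25566.7 mm.
Beam time per layer: 25566.7 / 3870 → 6.6064 s.
Layer cycle = 6.6064 + 15.4, so 22.0064 s.
Build time = 868 × 22.0064 = 19101.5552 s = 5.31 hours.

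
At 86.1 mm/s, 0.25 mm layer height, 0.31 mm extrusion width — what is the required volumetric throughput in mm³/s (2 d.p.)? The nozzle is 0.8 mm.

6.67

A = 0.25 × 0.31 = 0.0775 mm².
Q = v·A = 86.1 × 0.0775 = 6.67 mm³/s.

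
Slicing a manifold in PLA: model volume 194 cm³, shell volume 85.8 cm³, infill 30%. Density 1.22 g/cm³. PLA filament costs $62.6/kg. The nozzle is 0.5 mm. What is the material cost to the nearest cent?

$9.03

Infill region = 194 − 85.8 = 108.2 cm³.
Infill volume: 0.30 × 108.2 → 32.46 cm³.
Total extruded: 85.8 + 32.46 → 118.26 cm³.
Mass = 118.26 × 1.22 = 144.2772 g.
At $62.6/kg: 144.2772/1000 × 62.6 = $9.03.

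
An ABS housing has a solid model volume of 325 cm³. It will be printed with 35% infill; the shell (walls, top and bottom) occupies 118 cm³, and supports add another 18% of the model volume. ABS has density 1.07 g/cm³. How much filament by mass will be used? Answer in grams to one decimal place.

266.4 g

Volume inside the shell: 325 − 118 → 207 cm³.
Infill deposited = 0.35 × 207, so 72.45 cm³.
Support = 0.18 × 325 = 58.5 cm³.
Total printed volume = 118 + 72.45 + 58.5 = 248.95 cm³.
Mass = 248.95 × 1.07 = 266.3765 g.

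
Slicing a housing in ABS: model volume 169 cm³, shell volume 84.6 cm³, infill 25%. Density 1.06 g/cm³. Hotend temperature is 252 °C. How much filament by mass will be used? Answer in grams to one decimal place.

Infill region = 169 − 84.6 = 84.4 cm³.
Infill volume: 0.25 × 84.4 → 21.1 cm³.
Total printed volume = 84.6 + 21.1, so 105.7 cm³.
Mass = 105.7 × 1.06, so 112.042 g.

112.0 g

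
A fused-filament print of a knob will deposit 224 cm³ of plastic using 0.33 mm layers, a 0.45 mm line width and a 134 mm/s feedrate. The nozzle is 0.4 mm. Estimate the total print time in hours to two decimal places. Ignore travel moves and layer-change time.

Line area = 0.33 × 0.45, so 0.1485 mm².
Toolpath length = 224 cm³ / 0.1485 mm² = 224000 / 0.1485 = 1508417.5 mm.
Print-move time = 1508417.5 / 134 = 11256.8 s.
Converting: 11256.8 s = 3.13 hours.

3.13 hours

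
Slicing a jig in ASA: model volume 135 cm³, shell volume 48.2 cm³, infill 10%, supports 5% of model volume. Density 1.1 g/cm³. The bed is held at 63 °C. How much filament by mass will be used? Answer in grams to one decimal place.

Interior volume: 135 − 48.2 → 86.8 cm³.
Deposited infill: 0.10 × 86.8 → 8.68 cm³.
Support = 0.05 × 135, so 6.75 cm³.
Deposited volume = 48.2 + 8.68 + 6.75, so 63.63 cm³.
Mass = 63.63 × 1.1 = 69.993 g.

70.0 g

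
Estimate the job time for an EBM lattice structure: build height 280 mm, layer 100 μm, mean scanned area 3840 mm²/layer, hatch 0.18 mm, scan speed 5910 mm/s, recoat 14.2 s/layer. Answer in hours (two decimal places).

13.85 hours

Layer count = ceil(280 / 0.1) = 2800.
Hatch length per layer = 3840 / 0.18 = 21333.3 mm.
Beam time per layer = 21333.3 / 5910 = 3.6097 s.
Per-layer time = 3.6097 + 14.2, so 17.8097 s.
Total: 2800 × 17.8097 s = 49867.16 s → 13.85 hours.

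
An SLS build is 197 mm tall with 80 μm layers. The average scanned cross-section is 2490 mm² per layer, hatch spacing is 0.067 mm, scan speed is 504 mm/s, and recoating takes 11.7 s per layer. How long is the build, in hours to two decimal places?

58.45 hours

Layer count = ceil(197 / 0.08) = 2463.
Hatch length per layer = 2490 / 0.067 = 37164.2 mm.
Scan time per layer = 37164.2 / 504 = 73.7385 s.
Time per layer = 73.7385 + 11.7, so 85.4385 s.
Total: 2463 × 85.4385 s = 210435.0255 s → 58.45 hours.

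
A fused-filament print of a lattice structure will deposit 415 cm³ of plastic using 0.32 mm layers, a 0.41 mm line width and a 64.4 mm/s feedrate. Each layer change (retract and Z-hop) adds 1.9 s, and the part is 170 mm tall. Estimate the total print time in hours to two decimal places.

13.92 hours

Extrusion cross-section = 0.32 × 0.41 = 0.1312 mm².
Path length: 415000 mm³ / 0.1312 mm² → 3163109.8 mm.
Print-move time = 3163109.8 / 64.4, so 49116.6 s.
Layers = ⌈170/0.32⌉ = 532.
Non-print overhead: 532 × 1.9 → 1010.8 s.
Total = 49116.6 + 1010.8 = 50127.4 s = 13.92 hours.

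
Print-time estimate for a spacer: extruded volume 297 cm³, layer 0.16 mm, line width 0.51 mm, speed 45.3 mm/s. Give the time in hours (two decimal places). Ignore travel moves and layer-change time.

Bead cross-section = 0.16 × 0.51 = 0.0816 mm².
Total extruded path = 297000/0.0816 = 3639705.9 mm.
Print-move time = 3639705.9 / 45.3 = 80346.7 s.
80346.7 s = 22.32 hours.

22.32 hours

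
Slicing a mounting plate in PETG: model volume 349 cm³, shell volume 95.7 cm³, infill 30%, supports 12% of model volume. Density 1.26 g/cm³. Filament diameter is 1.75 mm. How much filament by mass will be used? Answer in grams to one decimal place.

Interior volume: 349 − 95.7 → 253.3 cm³.
Infill deposited = 0.30 × 253.3 = 75.99 cm³.
Support = 0.12 × 349, so 41.88 cm³.
Total extruded: 95.7 + 75.99 + 41.88 → 213.57 cm³.
Mass: 213.57 × 1.26 → 269.0982 g.

269.1 g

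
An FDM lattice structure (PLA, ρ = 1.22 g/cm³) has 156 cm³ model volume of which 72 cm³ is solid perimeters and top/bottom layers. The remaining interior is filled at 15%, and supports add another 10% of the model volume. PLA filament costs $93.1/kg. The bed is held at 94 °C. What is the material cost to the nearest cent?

Volume inside the shell: 156 − 72 → 84 cm³.
Infill deposited = 0.15 × 84, so 12.6 cm³.
Support = 0.10 × 156 = 15.6 cm³.
Total printed volume = 72 + 12.6 + 15.6, so 100.2 cm³.
Mass = 100.2 × 1.22, so 122.244 g.
At $93.1/kg: 122.244/1000 × 93.1 = $11.38.

$11.38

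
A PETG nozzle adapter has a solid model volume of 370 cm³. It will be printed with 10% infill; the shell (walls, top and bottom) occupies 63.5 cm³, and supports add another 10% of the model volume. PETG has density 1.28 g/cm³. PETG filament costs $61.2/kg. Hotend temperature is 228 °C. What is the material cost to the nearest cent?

$10.27

Interior volume: 370 − 63.5 → 306.5 cm³.
Deposited infill: 0.10 × 306.5 → 30.65 cm³.
Support = 0.10 × 370, so 37 cm³.
Deposited volume: 63.5 + 30.65 + 37 → 131.15 cm³.
Mass: 131.15 × 1.28 → 167.872 g.
At $61.2/kg: 167.872/1000 × 61.2 = $10.27.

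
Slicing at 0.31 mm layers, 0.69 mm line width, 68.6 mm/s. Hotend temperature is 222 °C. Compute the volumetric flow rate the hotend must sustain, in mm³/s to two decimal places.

Extrusion cross-section = 0.31 × 0.69 = 0.2139 mm².
Volumetric flow = 68.6 × 0.2139 = 14.67 mm³/s.

14.67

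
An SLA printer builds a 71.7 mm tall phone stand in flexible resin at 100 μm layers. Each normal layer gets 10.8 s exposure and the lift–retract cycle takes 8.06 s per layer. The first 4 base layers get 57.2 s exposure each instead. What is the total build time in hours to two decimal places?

3.81 hours

Layers = ⌈71.7/0.1⌉ = 717.
Burn-in layers: 4 × (57.2 + 8.06) → 261.04 s.
Remaining layers = 713 × (10.8 + 8.06), so 13447.18 s.
Total = 261.04 + 13447.18 = 13708.22 s = 3.81 hours.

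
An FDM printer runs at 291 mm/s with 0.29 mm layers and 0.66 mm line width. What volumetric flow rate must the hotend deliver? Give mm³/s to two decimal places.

55.70

A = 0.29 × 0.66, so 0.1914 mm².
Volumetric flow = 291 × 0.1914 = 55.70 mm³/s.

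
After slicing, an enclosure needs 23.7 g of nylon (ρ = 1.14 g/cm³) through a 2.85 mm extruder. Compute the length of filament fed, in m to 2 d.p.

3.26 m

Volume = 23.7 g / 1.14 g·cm⁻³ = 20.7895 cm³ = 20789.5 mm³.
A = π r² = π × 1.425² = 6.3794 mm².
Length = 20789.5 / 6.3794 = 3258.85 mm = 3.26 m.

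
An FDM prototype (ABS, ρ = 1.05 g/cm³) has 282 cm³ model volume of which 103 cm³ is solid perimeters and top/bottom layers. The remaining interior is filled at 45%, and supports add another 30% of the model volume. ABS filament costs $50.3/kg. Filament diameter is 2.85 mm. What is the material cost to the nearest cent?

Infill region: 282 − 103 → 179 cm³.
Infill volume = 0.45 × 179 = 80.55 cm³.
Support = 0.30 × 282, so 84.6 cm³.
Total printed volume = 103 + 80.55 + 84.6, so 268.15 cm³.
Mass = 268.15 × 1.05, so 281.5575 g.
Cost = 281.5575 g / 1000 × $50.3/kg = $14.16.

$14.16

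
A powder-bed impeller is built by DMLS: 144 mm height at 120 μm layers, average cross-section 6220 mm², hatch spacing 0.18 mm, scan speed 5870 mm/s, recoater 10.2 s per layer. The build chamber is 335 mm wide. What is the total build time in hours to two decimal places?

Layer count = ceil(144 / 0.12) = 1200.
Scan path per layer = 6220 / 0.18 = 34555.6 mm.
Scan time per layer = 34555.6 / 5870, so 5.8868 s.
Per-layer time: 5.8868 + 10.2 → 16.0868 s.
Total: 1200 × 16.0868 s = 19304.16 s → 5.36 hours.

5.36 hours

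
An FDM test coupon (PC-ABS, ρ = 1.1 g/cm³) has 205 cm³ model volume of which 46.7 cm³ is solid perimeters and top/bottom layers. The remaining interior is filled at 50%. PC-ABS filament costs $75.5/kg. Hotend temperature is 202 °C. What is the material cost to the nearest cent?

$10.45

Infill region = 205 − 46.7 = 158.3 cm³.
Infill volume = 0.50 × 158.3, so 79.15 cm³.
Deposited volume: 46.7 + 79.15 → 125.85 cm³.
Mass: 125.85 × 1.1 → 138.435 g.
Cost = 138.435 g / 1000 × $75.5/kg = $10.45.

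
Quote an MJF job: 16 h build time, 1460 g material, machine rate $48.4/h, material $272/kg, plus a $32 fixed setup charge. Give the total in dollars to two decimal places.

Machine cost = 48.4 × 16 = $774.40.
Feedstock cost: 272 × 1460/1000 → $397.12.
Total = 774.40 + 397.12 + 32 = $1203.52.

$1203.52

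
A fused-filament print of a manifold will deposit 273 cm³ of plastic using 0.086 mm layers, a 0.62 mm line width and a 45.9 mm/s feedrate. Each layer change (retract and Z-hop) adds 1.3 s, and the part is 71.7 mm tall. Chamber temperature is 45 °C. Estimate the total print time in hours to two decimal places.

Bead cross-section = 0.086 × 0.62 = 0.05332 mm².
Toolpath length = 273 cm³ / 0.05332 mm² = 273000 / 0.05332 = 5120030 mm.
Time extruding = 5120030 / 45.9 = 111547.5 s.
Number of layers: 71.7 / 0.086 → 834 (rounded up).
Non-print overhead = 834 × 1.3, so 1084.2 s.
Altogether 111547.5 + 1084.2 = 112631.7 s, i.e. 31.29 hours.

31.29 hours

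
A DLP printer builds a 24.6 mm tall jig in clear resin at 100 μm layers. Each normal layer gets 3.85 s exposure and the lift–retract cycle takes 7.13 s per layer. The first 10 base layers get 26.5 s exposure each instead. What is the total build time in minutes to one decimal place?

48.8 minutes

Number of layers: 24.6 / 0.1 → 246 (rounded up).
Bottom layers = 10 × (26.5 + 7.13), so 336.3 s.
Remaining layers: 236 × (3.85 + 7.13) → 2591.28 s.
Sum: 336.3 + 2591.28 = 2927.58 s → 48.8 minutes.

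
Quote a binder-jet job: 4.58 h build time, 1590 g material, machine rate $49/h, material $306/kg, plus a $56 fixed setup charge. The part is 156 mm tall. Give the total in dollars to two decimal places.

$766.96

Machine cost = 49 × 4.58, so $224.42.
Material charge: 306 × 1590/1000 → $486.54.
Total = 224.42 + 486.54 + 56 = $766.96.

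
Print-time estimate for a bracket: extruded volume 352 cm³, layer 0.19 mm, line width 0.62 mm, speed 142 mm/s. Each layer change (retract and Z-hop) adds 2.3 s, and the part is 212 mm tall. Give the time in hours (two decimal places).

Bead cross-section = 0.19 × 0.62, so 0.1178 mm².
Path length: 352000 mm³ / 0.1178 mm² → 2988115.4 mm.
Extrusion time = 2988115.4 / 142, so 21043.1 s.
Layers = ⌈212/0.19⌉ = 1116.
Non-print overhead = 1116 × 2.3 = 2566.8 s.
Total = 21043.1 + 2566.8 = 23609.9 s = 6.56 hours.

6.56 hours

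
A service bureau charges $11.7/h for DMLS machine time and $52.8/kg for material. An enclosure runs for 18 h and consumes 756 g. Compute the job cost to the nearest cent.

$250.52

Machine-time cost: 11.7 × 18 → $210.60.
Material charge: 52.8 × 756/1000 → $39.9168.
Total = 210.60 + 39.9168 = 250.5168 ≈ $250.52.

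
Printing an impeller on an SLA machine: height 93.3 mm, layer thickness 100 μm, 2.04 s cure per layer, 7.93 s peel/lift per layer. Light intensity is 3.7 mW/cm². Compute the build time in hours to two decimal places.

Number of layers: 93.3 / 0.1 → 933 (rounded up).
Each layer takes: 2.04 + 7.93 → 9.97 s.
Build time: 933 × 9.97 s = 9302.01 s, i.e. 2.58 hours.

2.58 hours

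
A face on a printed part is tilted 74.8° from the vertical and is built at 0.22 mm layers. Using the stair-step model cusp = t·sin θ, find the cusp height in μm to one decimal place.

sin(74.8°) = 0.9650, so cusp = 0.22 × 0.9650 = 0.2123 mm → 212.3 μm.

212.3 μm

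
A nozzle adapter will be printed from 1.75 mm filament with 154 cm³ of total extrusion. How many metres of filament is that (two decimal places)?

64.03 m

A = π r² = π × 0.875² = 2.4053 mm².
Length = 154 cm³ / 2.4053 mm² = 154000 / 2.4053 = 64025.28 mm = 64.03 m.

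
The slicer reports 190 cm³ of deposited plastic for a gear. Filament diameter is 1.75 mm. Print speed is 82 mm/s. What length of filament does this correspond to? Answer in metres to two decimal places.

78.99 m

Cross-section of 1.75 mm filament: π·(1.75/2)² = 2.4053 mm².
L = 190000 mm³ / 2.4053 mm² = 78992.23 mm, i.e. 78.99 m.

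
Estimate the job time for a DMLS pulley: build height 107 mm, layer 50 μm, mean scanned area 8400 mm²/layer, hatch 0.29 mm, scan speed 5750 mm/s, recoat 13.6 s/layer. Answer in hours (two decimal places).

11.08 hours

Number of layers: 107 / 0.05 → 2140 (rounded up).
Per-layer scan distance: 8400 / 0.29 → 28965.5 mm.
Per-layer scan time = 28965.5 / 5750, so 5.0375 s.
Per-layer time = 5.0375 + 13.6 = 18.6375 s.
2140 layers × 18.6375 s/layer = 39884.25 s, i.e. 11.08 hours.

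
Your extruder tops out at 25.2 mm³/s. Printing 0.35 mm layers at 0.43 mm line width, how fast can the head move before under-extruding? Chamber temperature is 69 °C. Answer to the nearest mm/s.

167 mm/s

A: 0.35 × 0.43 → 0.1505 mm².
v_max = Q/A = 25.2/0.1505 = 167.44 mm/s → 167 mm/s.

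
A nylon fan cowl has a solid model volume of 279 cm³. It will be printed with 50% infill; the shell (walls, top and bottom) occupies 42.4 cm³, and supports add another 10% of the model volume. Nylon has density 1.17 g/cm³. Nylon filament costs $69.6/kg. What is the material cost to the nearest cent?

$15.36

Volume inside the shell: 279 − 42.4 → 236.6 cm³.
Infill volume = 0.50 × 236.6 = 118.3 cm³.
Support = 0.10 × 279 = 27.9 cm³.
Total printed volume: 42.4 + 118.3 + 27.9 → 188.6 cm³.
Mass = 188.6 × 1.17, so 220.662 g.
Cost = 220.662 g / 1000 × $69.6/kg = $15.36.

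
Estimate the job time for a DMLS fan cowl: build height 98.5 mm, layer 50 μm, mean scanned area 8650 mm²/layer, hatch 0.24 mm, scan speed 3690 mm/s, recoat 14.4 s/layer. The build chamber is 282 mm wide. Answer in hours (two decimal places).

13.22 hours

Layer count = ceil(98.5 / 0.05) = 1970.
Scan path per layer: 8650 / 0.24 → 36041.7 mm.
Per-layer scan time = 36041.7 / 3690 = 9.7674 s.
Layer cycle = 9.7674 + 14.4, so 24.1674 s.
Total: 1970 × 24.1674 s = 47609.778 s → 13.22 hours.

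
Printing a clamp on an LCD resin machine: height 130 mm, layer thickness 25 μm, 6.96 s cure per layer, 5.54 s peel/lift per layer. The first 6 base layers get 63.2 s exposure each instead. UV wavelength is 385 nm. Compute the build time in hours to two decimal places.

Layers = ⌈130/0.025⌉ = 5200.
Base layers = 6 × (63.2 + 5.54) = 412.44 s.
Remaining layers = 5194 × (6.96 + 5.54), so 64925 s.
Sum: 412.44 + 64925 = 65337.44 s → 18.15 hours.

18.15 hours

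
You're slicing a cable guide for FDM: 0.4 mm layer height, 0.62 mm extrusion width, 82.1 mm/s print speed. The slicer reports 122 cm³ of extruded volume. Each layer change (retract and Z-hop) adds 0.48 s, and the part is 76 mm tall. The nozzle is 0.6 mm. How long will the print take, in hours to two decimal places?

Line area: 0.4 × 0.62 → 0.248 mm².
Path length: 122000 mm³ / 0.248 mm² → 491935.5 mm.
Print-move time = 491935.5 / 82.1, so 5991.9 s.
Number of layers: 76 / 0.4 → 190 (rounded up).
Z-hop total = 190 × 0.48 = 91.2 s.
Altogether 5991.9 + 91.2 = 6083.1 s, i.e. 1.69 hours.

1.69 hours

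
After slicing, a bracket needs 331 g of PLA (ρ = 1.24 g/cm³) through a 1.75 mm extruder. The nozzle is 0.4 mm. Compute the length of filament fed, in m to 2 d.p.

Volume = 331 g / 1.24 g·cm⁻³ = 266.9355 cm³ = 266935.5 mm³.
Filament cross-section = π × (1.75/2)² = 2.4053 mm².
L = V/A = 266935.5/2.4053 = 110978.05 mm → 110.98 m.

110.98 m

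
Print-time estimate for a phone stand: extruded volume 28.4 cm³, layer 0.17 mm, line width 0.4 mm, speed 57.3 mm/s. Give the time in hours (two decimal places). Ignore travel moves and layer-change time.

Extrusion cross-section: 0.17 × 0.4 → 0.068 mm².
Total extruded path = 28400/0.068 = 417647.1 mm.
Print-move time = 417647.1 / 57.3, so 7288.8 s.
7288.8 s = 2.02 hours.

2.02 hours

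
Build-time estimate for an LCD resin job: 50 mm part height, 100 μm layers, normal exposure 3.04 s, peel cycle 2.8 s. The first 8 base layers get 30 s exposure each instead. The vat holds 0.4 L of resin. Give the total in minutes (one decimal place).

Layers = ⌈50/0.1⌉ = 500.
Bottom layers: 8 × (30 + 2.8) → 262.4 s.
Normal layers = 492 × (3.04 + 2.8) = 2873.28 s.
Total = 262.4 + 2873.28 = 3135.68 s = 52.3 minutes.

52.3 minutes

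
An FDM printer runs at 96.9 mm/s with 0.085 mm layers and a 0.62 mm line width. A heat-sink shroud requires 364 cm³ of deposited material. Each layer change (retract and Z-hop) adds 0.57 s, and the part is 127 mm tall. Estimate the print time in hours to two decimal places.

Line area = 0.085 × 0.62 = 0.0527 mm².
Path length: 364000 mm³ / 0.0527 mm² → 6907020.9 mm.
Extrusion time = 6907020.9 / 96.9 = 71279.9 s.
Layers = ⌈127/0.085⌉ = 1495.
Layer-change overhead = 1495 × 0.57, so 852.15 s.
Altogether 71279.9 + 852.15 = 72132.05 s, i.e. 20.04 hours.

20.04 hours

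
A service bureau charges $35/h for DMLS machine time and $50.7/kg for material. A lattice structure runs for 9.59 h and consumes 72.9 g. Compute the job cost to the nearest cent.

$339.35

Machine cost = 35 × 9.59 = $335.65.
Feedstock cost: 50.7 × 72.9/1000 → $3.69603.
Total = 335.65 + 3.69603 = 339.34603 ≈ $339.35.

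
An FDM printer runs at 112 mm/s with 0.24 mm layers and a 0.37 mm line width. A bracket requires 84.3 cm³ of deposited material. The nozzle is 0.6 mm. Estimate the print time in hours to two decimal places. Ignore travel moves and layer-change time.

Line area = 0.24 × 0.37 = 0.0888 mm².
Path length: 84300 mm³ / 0.0888 mm² → 949324.3 mm.
Time extruding = 949324.3 / 112, so 8476.1 s.
In the requested units: 8476.1 s = 2.35 hours.

2.35 hours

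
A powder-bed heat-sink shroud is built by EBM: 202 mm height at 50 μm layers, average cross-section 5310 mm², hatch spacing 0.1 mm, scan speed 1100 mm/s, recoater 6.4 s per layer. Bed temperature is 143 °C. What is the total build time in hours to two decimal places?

61.35 hours

Number of layers: 202 / 0.05 → 4040 (rounded up).
Scan path per layer = 5310 / 0.1 = 53100 mm.
Per-layer scan time: 53100 / 1100 → 48.2727 s.
Time per layer = 48.2727 + 6.4, so 54.6727 s.
Build time = 4040 × 54.6727 = 220877.708 s = 61.35 hours.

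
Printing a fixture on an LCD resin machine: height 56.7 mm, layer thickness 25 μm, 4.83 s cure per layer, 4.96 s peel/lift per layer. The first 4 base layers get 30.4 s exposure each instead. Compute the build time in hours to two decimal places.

Layers = ⌈56.7/0.025⌉ = 2268.
Bottom layers = 4 × (30.4 + 4.96), so 141.44 s.
Remaining layers: 2264 × (4.83 + 4.96) → 22164.56 s.
Sum: 141.44 + 22164.56 = 22306 s → 6.20 hours.

6.20 hours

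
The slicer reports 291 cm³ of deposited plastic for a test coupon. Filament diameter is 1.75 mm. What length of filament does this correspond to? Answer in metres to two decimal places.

Filament cross-section = π × (1.75/2)² = 2.4053 mm².
L = 291000 mm³ / 2.4053 mm² = 120982.83 mm, i.e. 120.98 m.

120.98 m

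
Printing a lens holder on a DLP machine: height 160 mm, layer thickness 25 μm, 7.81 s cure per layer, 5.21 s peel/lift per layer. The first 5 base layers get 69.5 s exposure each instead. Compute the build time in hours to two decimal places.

Number of layers: 160 / 0.025 → 6400 (rounded up).
Base layers: 5 × (69.5 + 5.21) → 373.55 s.
Normal layers: 6395 × (7.81 + 5.21) → 83262.9 s.
Total = 373.55 + 83262.9 = 83636.45 s = 23.23 hours.

23.23 hours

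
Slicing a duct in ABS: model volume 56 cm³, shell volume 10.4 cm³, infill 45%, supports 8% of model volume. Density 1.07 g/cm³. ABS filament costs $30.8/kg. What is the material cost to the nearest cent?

Infill region = 56 − 10.4 = 45.6 cm³.
Infill deposited: 0.45 × 45.6 → 20.52 cm³.
Support = 0.08 × 56 = 4.48 cm³.
Total printed volume: 10.4 + 20.52 + 4.48 → 35.4 cm³.
Mass = 35.4 × 1.07, so 37.878 g.
At $30.8/kg: 37.878/1000 × 30.8 = $1.17.

$1.17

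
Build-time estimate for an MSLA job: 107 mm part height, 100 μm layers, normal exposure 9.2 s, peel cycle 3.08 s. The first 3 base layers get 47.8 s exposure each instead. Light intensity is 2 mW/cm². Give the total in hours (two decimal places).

Number of layers: 107 / 0.1 → 1070 (rounded up).
Base layers = 3 × (47.8 + 3.08) = 152.64 s.
Remaining layers = 1067 × (9.2 + 3.08) = 13102.76 s.
Total = 152.64 + 13102.76 = 13255.4 s = 3.68 hours.

3.68 hours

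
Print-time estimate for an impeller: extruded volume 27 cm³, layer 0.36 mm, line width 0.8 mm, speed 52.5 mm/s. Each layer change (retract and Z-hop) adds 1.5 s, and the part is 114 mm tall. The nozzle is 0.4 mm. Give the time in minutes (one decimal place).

Line area: 0.36 × 0.8 → 0.288 mm².
Path length: 27000 mm³ / 0.288 mm² → 93750 mm.
Print-move time = 93750 / 52.5 = 1785.7 s.
Layers = ⌈114/0.36⌉ = 317.
Layer-change overhead: 317 × 1.5 → 475.5 s.
Total = 1785.7 + 475.5 = 2261.2 s = 37.7 minutes.

37.7 minutes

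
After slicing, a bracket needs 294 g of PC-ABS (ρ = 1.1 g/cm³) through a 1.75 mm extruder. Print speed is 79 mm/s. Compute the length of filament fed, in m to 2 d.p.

Volume = 294 g / 1.1 g·cm⁻³ = 267.2727 cm³ = 267272.7 mm³.
A = π r² = π × 0.875² = 2.4053 mm².
Length = 267272.7 / 2.4053 = 111118.24 mm = 111.12 m.

111.12 m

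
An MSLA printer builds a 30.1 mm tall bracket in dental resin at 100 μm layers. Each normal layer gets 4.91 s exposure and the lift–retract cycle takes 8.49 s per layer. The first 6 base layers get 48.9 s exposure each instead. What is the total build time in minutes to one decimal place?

Layer count = ceil(30.1 / 0.1) = 301.
Bottom layers = 6 × (48.9 + 8.49), so 344.34 s.
Normal layers = 295 × (4.91 + 8.49) = 3953 s.
Sum: 344.34 + 3953 = 4297.34 s → 71.6 minutes.

71.6 minutes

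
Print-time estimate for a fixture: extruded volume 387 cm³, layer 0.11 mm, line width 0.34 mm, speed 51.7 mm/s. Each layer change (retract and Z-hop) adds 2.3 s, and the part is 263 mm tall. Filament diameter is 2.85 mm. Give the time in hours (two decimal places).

57.12 hours

Extrusion cross-section = 0.11 × 0.34 = 0.0374 mm².
Path length: 387000 mm³ / 0.0374 mm² → 10347593.6 mm.
Print-move time = 10347593.6 / 51.7 = 200146.9 s.
Layer count = ceil(263 / 0.11) = 2391.
Layer-change overhead = 2391 × 2.3, so 5499.3 s.
Total = 200146.9 + 5499.3 = 205646.2 s = 57.12 hours.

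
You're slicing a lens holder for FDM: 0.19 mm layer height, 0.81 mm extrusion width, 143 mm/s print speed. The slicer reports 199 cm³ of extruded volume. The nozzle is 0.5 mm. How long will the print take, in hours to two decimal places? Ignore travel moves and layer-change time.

Line area = 0.19 × 0.81 = 0.1539 mm².
Toolpath length = 199 cm³ / 0.1539 mm² = 199000 / 0.1539 = 1293047.4 mm.
Print-move time: 1293047.4 / 143 → 9042.3 s.
9042.3 s = 2.51 hours.

2.51 hours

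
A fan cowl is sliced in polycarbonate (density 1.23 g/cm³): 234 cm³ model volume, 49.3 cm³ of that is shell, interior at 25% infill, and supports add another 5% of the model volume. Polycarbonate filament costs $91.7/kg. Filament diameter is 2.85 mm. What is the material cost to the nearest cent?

$12.09

Interior volume = 234 − 49.3 = 184.7 cm³.
Deposited infill = 0.25 × 184.7, so 46.175 cm³.
Support = 0.05 × 234, so 11.7 cm³.
Total printed volume = 49.3 + 46.175 + 11.7 = 107.175 cm³.
Mass: 107.175 × 1.23 → 131.82525 g.
Cost = 131.82525 g / 1000 × $91.7/kg = $12.09.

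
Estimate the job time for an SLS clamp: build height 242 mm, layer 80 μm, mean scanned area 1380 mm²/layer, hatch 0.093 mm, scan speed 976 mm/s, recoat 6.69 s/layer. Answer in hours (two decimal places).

18.40 hours

Number of layers: 242 / 0.08 → 3025 (rounded up).
Scan path per layer: 1380 / 0.093 → 14838.7 mm.
Scan time per layer = 14838.7 / 976 = 15.2036 s.
Time per layer = 15.2036 + 6.69 = 21.8936 s.
Build time = 3025 × 21.8936 = 66228.14 s = 18.40 hours.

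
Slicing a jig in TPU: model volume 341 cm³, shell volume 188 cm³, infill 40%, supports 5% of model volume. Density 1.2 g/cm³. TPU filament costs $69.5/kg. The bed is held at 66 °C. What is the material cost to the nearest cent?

$22.21

Interior volume = 341 − 188, so 153 cm³.
Infill volume = 0.40 × 153, so 61.2 cm³.
Support = 0.05 × 341 = 17.05 cm³.
Total extruded = 188 + 61.2 + 17.05, so 266.25 cm³.
Mass = 266.25 × 1.2, so 319.5 g.
Cost = 319.5 g / 1000 × $69.5/kg = $22.21.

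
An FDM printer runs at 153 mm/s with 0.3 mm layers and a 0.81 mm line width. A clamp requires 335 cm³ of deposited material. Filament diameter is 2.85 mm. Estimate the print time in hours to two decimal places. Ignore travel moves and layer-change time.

Line area = 0.3 × 0.81, so 0.243 mm².
Toolpath length = 335 cm³ / 0.243 mm² = 335000 / 0.243 = 1378600.8 mm.
Extrusion time = 1378600.8 / 153 = 9010.5 s.
Converting: 9010.5 s = 2.50 hours.

2.50 hours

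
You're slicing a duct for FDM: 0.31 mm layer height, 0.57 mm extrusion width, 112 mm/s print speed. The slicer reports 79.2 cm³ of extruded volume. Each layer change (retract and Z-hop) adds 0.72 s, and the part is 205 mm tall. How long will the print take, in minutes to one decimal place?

Bead cross-section: 0.31 × 0.57 → 0.1767 mm².
Toolpath length = 79.2 cm³ / 0.1767 mm² = 79200 / 0.1767 = 448217.3 mm.
Print-move time: 448217.3 / 112 → 4001.9 s.
Layer count = ceil(205 / 0.31) = 662.
Z-hop total = 662 × 0.72, so 476.64 s.
Altogether 4001.9 + 476.64 = 4478.54 s, i.e. 74.6 minutes.

74.6 minutes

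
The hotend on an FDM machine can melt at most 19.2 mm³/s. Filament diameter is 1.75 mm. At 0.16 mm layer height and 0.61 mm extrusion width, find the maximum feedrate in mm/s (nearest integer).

Extrusion cross-section = 0.16 × 0.61, so 0.0976 mm².
Max speed = 19.2 / 0.0976 = 196.72 ≈ 197 mm/s.

197 mm/s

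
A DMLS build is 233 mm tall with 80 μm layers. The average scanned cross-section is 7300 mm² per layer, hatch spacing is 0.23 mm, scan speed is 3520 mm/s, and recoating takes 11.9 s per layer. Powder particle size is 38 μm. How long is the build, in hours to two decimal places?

Layer count = ceil(233 / 0.08) = 2913.
Per-layer scan distance = 7300 / 0.23 = 31739.1 mm.
Scan time per layer = 31739.1 / 3520, so 9.0168 s.
Time per layer = 9.0168 + 11.9 = 20.9168 s.
Total: 2913 × 20.9168 s = 60930.6384 s → 16.93 hours.

16.93 hours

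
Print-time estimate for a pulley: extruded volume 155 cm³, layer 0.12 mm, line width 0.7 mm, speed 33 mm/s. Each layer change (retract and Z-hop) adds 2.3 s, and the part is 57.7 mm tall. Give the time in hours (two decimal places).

Bead cross-section = 0.12 × 0.7, so 0.084 mm².
Toolpath length = 155 cm³ / 0.084 mm² = 155000 / 0.084 = 1845238.1 mm.
Time extruding = 1845238.1 / 33, so 55916.3 s.
Layer count = ceil(57.7 / 0.12) = 481.
Layer-change overhead: 481 × 2.3 → 1106.3 s.
Altogether 55916.3 + 1106.3 = 57022.6 s, i.e. 15.84 hours.

15.84 hours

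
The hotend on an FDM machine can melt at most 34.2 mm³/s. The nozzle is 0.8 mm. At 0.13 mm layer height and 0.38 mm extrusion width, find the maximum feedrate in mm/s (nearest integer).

Extrusion cross-section = 0.13 × 0.38, so 0.0494 mm².
Max speed = 34.2 / 0.0494 = 692.31 ≈ 692 mm/s.

692 mm/s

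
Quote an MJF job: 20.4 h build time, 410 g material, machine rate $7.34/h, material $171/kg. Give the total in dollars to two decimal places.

Machine-time cost: 7.34 × 20.4 → $149.736.
Material cost = 171 × 410/1000, so $70.11.
Job cost: 149.736 + 70.11 = 219.846 ≈ $219.85.

$219.85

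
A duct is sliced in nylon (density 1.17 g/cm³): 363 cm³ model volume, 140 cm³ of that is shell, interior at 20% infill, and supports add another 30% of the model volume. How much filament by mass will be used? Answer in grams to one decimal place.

343.4 g

Interior volume = 363 − 140 = 223 cm³.
Infill volume: 0.20 × 223 → 44.6 cm³.
Support: 0.30 × 363 → 108.9 cm³.
Total printed volume = 140 + 44.6 + 108.9 = 293.5 cm³.
Mass = 293.5 × 1.17, so 343.395 g.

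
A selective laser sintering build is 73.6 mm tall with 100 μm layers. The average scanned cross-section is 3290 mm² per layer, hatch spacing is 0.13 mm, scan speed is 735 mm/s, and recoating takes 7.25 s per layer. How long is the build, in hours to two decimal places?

Number of layers: 73.6 / 0.1 → 736 (rounded up).
Hatch length per layer: 3290 / 0.13 → 25307.7 mm.
Scan time per layer: 25307.7 / 735 → 34.4322 s.
Layer cycle: 34.4322 + 7.25 → 41.6822 s.
Total: 736 × 41.6822 s = 30678.0992 s → 8.52 hours.

8.52 hours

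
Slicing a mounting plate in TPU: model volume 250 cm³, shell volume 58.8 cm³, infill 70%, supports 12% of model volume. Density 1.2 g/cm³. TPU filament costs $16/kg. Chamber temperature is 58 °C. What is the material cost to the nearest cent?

Volume inside the shell: 250 − 58.8 → 191.2 cm³.
Infill volume = 0.70 × 191.2, so 133.84 cm³.
Support = 0.12 × 250 = 30 cm³.
Deposited volume = 58.8 + 133.84 + 30, so 222.64 cm³.
Mass = 222.64 × 1.2 = 267.168 g.
Cost = 267.168 g / 1000 × $16/kg = $4.27.

$4.27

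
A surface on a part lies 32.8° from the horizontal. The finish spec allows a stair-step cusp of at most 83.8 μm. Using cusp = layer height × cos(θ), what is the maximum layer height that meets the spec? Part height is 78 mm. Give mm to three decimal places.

0.100 mm

cos(32.8°) = 0.8406; t_max = 0.0838/0.8406 = 0.100 mm.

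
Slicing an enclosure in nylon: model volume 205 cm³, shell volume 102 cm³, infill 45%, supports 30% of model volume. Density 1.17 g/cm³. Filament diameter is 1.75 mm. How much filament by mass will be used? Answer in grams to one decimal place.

Interior volume = 205 − 102, so 103 cm³.
Infill volume = 0.45 × 103 = 46.35 cm³.
Support: 0.30 × 205 → 61.5 cm³.
Total printed volume = 102 + 46.35 + 61.5, so 209.85 cm³.
Mass: 209.85 × 1.17 → 245.5245 g.

245.5 g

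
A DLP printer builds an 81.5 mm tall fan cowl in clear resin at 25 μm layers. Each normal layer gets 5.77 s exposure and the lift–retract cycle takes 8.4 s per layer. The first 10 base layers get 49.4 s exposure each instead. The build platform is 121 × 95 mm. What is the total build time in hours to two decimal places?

Layer count = ceil(81.5 / 0.025) = 3260.
Base layers: 10 × (49.4 + 8.4) → 578 s.
Normal layers = 3250 × (5.77 + 8.4) = 46052.5 s.
Sum: 578 + 46052.5 = 46630.5 s → 12.95 hours.

12.95 hours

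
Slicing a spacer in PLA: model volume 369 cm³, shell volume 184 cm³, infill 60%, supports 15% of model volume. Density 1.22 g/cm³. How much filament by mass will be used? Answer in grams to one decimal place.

427.4 g

Infill region = 369 − 184 = 185 cm³.
Deposited infill = 0.60 × 185 = 111 cm³.
Support = 0.15 × 369 = 55.35 cm³.
Total extruded = 184 + 111 + 55.35 = 350.35 cm³.
Mass: 350.35 × 1.22 → 427.427 g.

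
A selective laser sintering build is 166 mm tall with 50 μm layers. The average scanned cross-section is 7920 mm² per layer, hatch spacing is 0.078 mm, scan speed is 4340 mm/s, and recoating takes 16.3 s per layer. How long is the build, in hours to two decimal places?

Layer count = ceil(166 / 0.05) = 3320.
Hatch length per layer: 7920 / 0.078 → 101538.5 mm.
Laser time per layer = 101538.5 / 4340, so 23.396 s.
Per-layer time: 23.396 + 16.3 → 39.696 s.
3320 layers × 39.696 s/layer = 131790.72 s, i.e. 36.61 hours.

36.61 hours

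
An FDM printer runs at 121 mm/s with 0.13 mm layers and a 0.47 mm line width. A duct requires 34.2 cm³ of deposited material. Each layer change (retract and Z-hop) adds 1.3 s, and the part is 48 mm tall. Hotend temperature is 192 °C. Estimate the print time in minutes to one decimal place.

Line area = 0.13 × 0.47, so 0.0611 mm².
Total extruded path = 34200/0.0611 = 559738.1 mm.
Extrusion time = 559738.1 / 121 = 4625.9 s.
Number of layers: 48 / 0.13 → 370 (rounded up).
Non-print overhead = 370 × 1.3, so 481 s.
Altogether 4625.9 + 481 = 5106.9 s, i.e. 85.1 minutes.

85.1 minutes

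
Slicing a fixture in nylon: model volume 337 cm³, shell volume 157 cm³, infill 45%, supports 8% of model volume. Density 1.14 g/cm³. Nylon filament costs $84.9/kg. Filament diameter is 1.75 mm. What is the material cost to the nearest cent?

Infill region: 337 − 157 → 180 cm³.
Infill deposited = 0.45 × 180, so 81 cm³.
Support: 0.08 × 337 → 26.96 cm³.
Deposited volume = 157 + 81 + 26.96 = 264.96 cm³.
Mass = 264.96 × 1.14, so 302.0544 g.
Cost = 302.0544 g / 1000 × $84.9/kg = $25.64.

$25.64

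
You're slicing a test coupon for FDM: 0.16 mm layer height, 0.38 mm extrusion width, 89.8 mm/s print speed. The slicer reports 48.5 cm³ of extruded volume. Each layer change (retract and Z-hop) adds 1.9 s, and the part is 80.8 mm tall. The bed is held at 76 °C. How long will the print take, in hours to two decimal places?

2.73 hours

Line area = 0.16 × 0.38 = 0.0608 mm².
Toolpath length = 48.5 cm³ / 0.0608 mm² = 48500 / 0.0608 = 797697.4 mm.
Extrusion time: 797697.4 / 89.8 → 8883 s.
Layers = ⌈80.8/0.16⌉ = 505.
Layer-change overhead: 505 × 1.9 → 959.5 s.
Altogether 8883 + 959.5 = 9842.5 s, i.e. 2.73 hours.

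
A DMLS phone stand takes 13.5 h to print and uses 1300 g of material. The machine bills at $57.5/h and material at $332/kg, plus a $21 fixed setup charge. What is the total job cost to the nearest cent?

$1228.85

Machine cost = 57.5 × 13.5 = $776.25.
Material charge = 332 × 1300/1000 = $431.60.
Adding setup: 776.25 + 431.60 + 21 → $1228.85.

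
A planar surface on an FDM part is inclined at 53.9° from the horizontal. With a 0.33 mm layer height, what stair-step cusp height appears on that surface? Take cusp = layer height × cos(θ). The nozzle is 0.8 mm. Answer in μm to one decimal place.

194.4 μm

cos(53.9°) = 0.5892, so cusp = 0.33 × 0.5892 = 0.194436 mm → 194.4 μm.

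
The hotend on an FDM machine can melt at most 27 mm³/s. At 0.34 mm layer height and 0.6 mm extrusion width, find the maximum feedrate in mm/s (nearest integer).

132 mm/s

Bead cross-section = 0.34 × 0.6 = 0.204 mm².
Max speed = 27 / 0.204 = 132.35 ≈ 132 mm/s.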